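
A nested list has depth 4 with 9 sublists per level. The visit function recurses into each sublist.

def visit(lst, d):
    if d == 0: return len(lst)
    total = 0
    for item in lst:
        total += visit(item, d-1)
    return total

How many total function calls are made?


At depth 0 (root): 1 call
At depth 1: each of 1 parents calls visit on 9 children = 9 calls
At depth 2: each of 9 parents calls visit on 9 children = 81 calls
At depth 3: each of 81 parents calls visit on 9 children = 729 calls
At depth 4: each of 729 parents calls visit on 9 children = 6561 calls
Total: 1 + 9 + 81 + 729 + 6561 = 7381

7381


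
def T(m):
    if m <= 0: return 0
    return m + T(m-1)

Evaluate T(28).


T(28)
= 28 + 27 + 26 + 25 + 24 + 23 + 22 + 21 + 20 + 19 + 18 + 17 + 16 + 15 + 14 + 13 + 12 + 11 + 10 + 9 + 8 + 7 + 6 + 5 + 4 + 3 + 2 + 1 + T(0)
= 28 + 27 + 26 + 25 + 24 + 23 + 22 + 21 + 20 + 19 + 18 + 17 + 16 + 15 + 14 + 13 + 12 + 11 + 10 + 9 + 8 + 7 + 6 + 5 + 4 + 3 + 2 + 1 + 0
= 406

406


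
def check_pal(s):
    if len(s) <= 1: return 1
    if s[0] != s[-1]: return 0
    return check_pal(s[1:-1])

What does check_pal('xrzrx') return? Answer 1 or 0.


check_pal('xrzrx'): s[0]='x' == s[-1]='x' -> check check_pal('rzr')
check_pal('rzr'): s[0]='r' == s[-1]='r' -> check check_pal('z')
check_pal('z'): len <= 1 -> return 1  (base case)
Result: 1 (palindrome)

1


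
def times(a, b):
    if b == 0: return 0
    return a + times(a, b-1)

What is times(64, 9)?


times(64, 9) = 64 + times(64, 8)
times(64, 8) = 64 + times(64, 7)
times(64, 7) = 64 + times(64, 6)
times(64, 6) = 64 + times(64, 5)
times(64, 5) = 64 + times(64, 4)
times(64, 4) = 64 + times(64, 3)
times(64, 3) = 64 + times(64, 2)
times(64, 2) = 64 + times(64, 1)
times(64, 1) = 64 + times(64, 0)
times(64, 0) = 0  (base case)
Total: 64 + 64 + 64 + 64 + 64 + 64 + 64 + 64 + 64 + 0 = 576

576


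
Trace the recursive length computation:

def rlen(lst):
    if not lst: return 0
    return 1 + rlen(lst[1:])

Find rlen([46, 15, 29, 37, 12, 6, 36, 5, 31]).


rlen([46, 15, 29, 37, 12, 6, 36, 5, 31]) = 1 + rlen([15, 29, 37, 12, 6, 36, 5, 31])
rlen([15, 29, 37, 12, 6, 36, 5, 31]) = 1 + rlen([29, 37, 12, 6, 36, 5, 31])
rlen([29, 37, 12, 6, 36, 5, 31]) = 1 + rlen([37, 12, 6, 36, 5, 31])
rlen([37, 12, 6, 36, 5, 31]) = 1 + rlen([12, 6, 36, 5, 31])
rlen([12, 6, 36, 5, 31]) = 1 + rlen([6, 36, 5, 31])
rlen([6, 36, 5, 31]) = 1 + rlen([36, 5, 31])
rlen([36, 5, 31]) = 1 + rlen([5, 31])
rlen([5, 31]) = 1 + rlen([31])
rlen([31]) = 1 + rlen([])
rlen([]) = 0  (base case)
Unwinding: 1 + 1 + 1 + 1 + 1 + 1 + 1 + 1 + 1 + 0 = 9

9


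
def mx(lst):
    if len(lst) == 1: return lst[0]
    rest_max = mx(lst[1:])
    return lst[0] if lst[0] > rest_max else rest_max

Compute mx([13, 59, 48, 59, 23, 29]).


mx([13, 59, 48, 59, 23, 29]): compare 13 with mx([59, 48, 59, 23, 29])
mx([59, 48, 59, 23, 29]): compare 59 with mx([48, 59, 23, 29])
mx([48, 59, 23, 29]): compare 48 with mx([59, 23, 29])
mx([59, 23, 29]): compare 59 with mx([23, 29])
mx([23, 29]): compare 23 with mx([29])
mx([29]) = 29  (base case)
Compare 23 with 29 -> 29
Compare 59 with 29 -> 59
Compare 48 with 59 -> 59
Compare 59 with 59 -> 59
Compare 13 with 59 -> 59

59


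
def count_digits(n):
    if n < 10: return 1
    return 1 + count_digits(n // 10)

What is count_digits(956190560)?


count_digits(956190560) = 1 + count_digits(95619056)
count_digits(95619056) = 1 + count_digits(9561905)
count_digits(9561905) = 1 + count_digits(956190)
count_digits(956190) = 1 + count_digits(95619)
count_digits(95619) = 1 + count_digits(9561)
count_digits(9561) = 1 + count_digits(956)
count_digits(956) = 1 + count_digits(95)
count_digits(95) = 1 + count_digits(9)
count_digits(9) = 1  (base case: 9 < 10)
Unwinding: 1 + 1 + 1 + 1 + 1 + 1 + 1 + 1 + 1 = 9

9


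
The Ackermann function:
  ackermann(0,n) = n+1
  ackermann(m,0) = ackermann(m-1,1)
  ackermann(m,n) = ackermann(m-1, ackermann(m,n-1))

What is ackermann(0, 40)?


ackermann(0, 40) = 41
Result: ackermann(0, 40) = 41

41


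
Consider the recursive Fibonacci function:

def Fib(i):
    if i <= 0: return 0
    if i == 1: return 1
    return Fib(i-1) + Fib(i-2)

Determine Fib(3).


Computing Fib(3) bottom-up:
Fib(0) = 0
Fib(1) = 1
Fib(2) = Fib(1) + Fib(0) = 1 + 0 = 1
Fib(3) = Fib(2) + Fib(1) = 1 + 1 = 2

2


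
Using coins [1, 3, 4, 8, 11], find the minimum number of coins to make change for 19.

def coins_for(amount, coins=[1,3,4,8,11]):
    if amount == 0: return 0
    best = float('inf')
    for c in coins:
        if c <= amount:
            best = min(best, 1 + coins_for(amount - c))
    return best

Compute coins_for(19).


Building up with DP:
coins_for(0) = 0
coins_for(1) = min(1+coins_for(0)=1+0=1) = 1
coins_for(2) = min(1+coins_for(1)=1+1=2) = 2
coins_for(3) = min(1+coins_for(2)=1+2=3, 1+coins_for(0)=1+0=1) = 1
coins_for(4) = min(1+coins_for(3)=1+1=2, 1+coins_for(1)=1+1=2, 1+coins_for(0)=1+0=1) = 1
coins_for(5) = min(1+coins_for(4)=1+1=2, 1+coins_for(2)=1+2=3, 1+coins_for(1)=1+1=2) = 2
coins_for(6) = min(1+coins_for(5)=1+2=3, 1+coins_for(3)=1+1=2, 1+coins_for(2)=1+2=3) = 2
coins_for(7) = min(1+coins_for(6)=1+2=3, 1+coins_for(4)=1+1=2, 1+coins_for(3)=1+1=2) = 2
coins_for(8) = min(1+coins_for(7)=1+2=3, 1+coins_for(5)=1+2=3, 1+coins_for(4)=1+1=2, 1+coins_for(0)=1+0=1) = 1
coins_for(9) = min(1+coins_for(8)=1+1=2, 1+coins_for(6)=1+2=3, 1+coins_for(5)=1+2=3, 1+coins_for(1)=1+1=2) = 2
coins_for(10) = min(1+coins_for(9)=1+2=3, 1+coins_for(7)=1+2=3, 1+coins_for(6)=1+2=3, 1+coins_for(2)=1+2=3) = 3
coins_for(11) = min(1+coins_for(10)=1+3=4, 1+coins_for(8)=1+1=2, 1+coins_for(7)=1+2=3, 1+coins_for(3)=1+1=2, 1+coins_for(0)=1+0=1) = 1
coins_for(12) = min(1+coins_for(11)=1+1=2, 1+coins_for(9)=1+2=3, 1+coins_for(8)=1+1=2, 1+coins_for(4)=1+1=2, 1+coins_for(1)=1+1=2) = 2
coins_for(13) = min(1+coins_for(12)=1+2=3, 1+coins_for(10)=1+3=4, 1+coins_for(9)=1+2=3, 1+coins_for(5)=1+2=3, 1+coins_for(2)=1+2=3) = 3
coins_for(14) = min(1+coins_for(13)=1+3=4, 1+coins_for(11)=1+1=2, 1+coins_for(10)=1+3=4, 1+coins_for(6)=1+2=3, 1+coins_for(3)=1+1=2) = 2
coins_for(15) = min(1+coins_for(14)=1+2=3, 1+coins_for(12)=1+2=3, 1+coins_for(11)=1+1=2, 1+coins_for(7)=1+2=3, 1+coins_for(4)=1+1=2) = 2
coins_for(16) = min(1+coins_for(15)=1+2=3, 1+coins_for(13)=1+3=4, 1+coins_for(12)=1+2=3, 1+coins_for(8)=1+1=2, 1+coins_for(5)=1+2=3) = 2
coins_for(17) = min(1+coins_for(16)=1+2=3, 1+coins_for(14)=1+2=3, 1+coins_for(13)=1+3=4, 1+coins_for(9)=1+2=3, 1+coins_for(6)=1+2=3) = 3
coins_for(18) = min(1+coins_for(17)=1+3=4, 1+coins_for(15)=1+2=3, 1+coins_for(14)=1+2=3, 1+coins_for(10)=1+3=4, 1+coins_for(7)=1+2=3) = 3
coins_for(19) = min(1+coins_for(18)=1+3=4, 1+coins_for(16)=1+2=3, 1+coins_for(15)=1+2=3, 1+coins_for(11)=1+1=2, 1+coins_for(8)=1+1=2) = 2

2


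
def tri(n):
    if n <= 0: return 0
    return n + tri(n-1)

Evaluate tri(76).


tri(76)
= 76 + 75 + 74 + 73 + 72 + 71 + 70 + 69 + 68 + 67 + 66 + 65 + 64 + 63 + 62 + 61 + 60 + 59 + 58 + 57 + 56 + 55 + 54 + 53 + 52 + 51 + 50 + 49 + 48 + 47 + 46 + 45 + 44 + 43 + 42 + 41 + 40 + 39 + 38 + 37 + 36 + 35 + 34 + 33 + 32 + 31 + 30 + 29 + 28 + 27 + 26 + 25 + 24 + 23 + 22 + 21 + 20 + 19 + 18 + 17 + 16 + 15 + 14 + 13 + 12 + 11 + 10 + 9 + 8 + 7 + 6 + 5 + 4 + 3 + 2 + 1 + tri(0)
= 76 + 75 + 74 + 73 + 72 + 71 + 70 + 69 + 68 + 67 + 66 + 65 + 64 + 63 + 62 + 61 + 60 + 59 + 58 + 57 + 56 + 55 + 54 + 53 + 52 + 51 + 50 + 49 + 48 + 47 + 46 + 45 + 44 + 43 + 42 + 41 + 40 + 39 + 38 + 37 + 36 + 35 + 34 + 33 + 32 + 31 + 30 + 29 + 28 + 27 + 26 + 25 + 24 + 23 + 22 + 21 + 20 + 19 + 18 + 17 + 16 + 15 + 14 + 13 + 12 + 11 + 10 + 9 + 8 + 7 + 6 + 5 + 4 + 3 + 2 + 1 + 0
= 2926

2926


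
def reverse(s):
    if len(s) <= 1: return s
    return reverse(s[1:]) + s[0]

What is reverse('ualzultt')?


reverse('ualzultt') = reverse('alzultt') + 'u'
reverse('alzultt') = reverse('lzultt') + 'a'
reverse('lzultt') = reverse('zultt') + 'l'
reverse('zultt') = reverse('ultt') + 'z'
reverse('ultt') = reverse('ltt') + 'u'
reverse('ltt') = reverse('tt') + 'l'
reverse('tt') = reverse('t') + 't'
reverse('t') = 't'  (base case)
Concatenating: 't' + 't' + 'l' + 'u' + 'z' + 'l' + 'a' + 'u' = 'ttluzlau'

ttluzlau


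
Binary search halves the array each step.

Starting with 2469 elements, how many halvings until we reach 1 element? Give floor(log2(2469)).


2469 / 2 = 1234
1234 / 2 = 617
617 / 2 = 308
308 / 2 = 154
154 / 2 = 77
77 / 2 = 38
38 / 2 = 19
19 / 2 = 9
9 / 2 = 4
4 / 2 = 2
2 / 2 = 1
Reached 1 after 11 halvings

11


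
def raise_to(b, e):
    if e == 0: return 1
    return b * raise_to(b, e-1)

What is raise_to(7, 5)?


raise_to(7, 5)
= 7 * raise_to(7, 4)
= 7 * 7 * raise_to(7, 3)
= 7 * 7 * 7 * raise_to(7, 2)
= 7 * 7 * 7 * 7 * raise_to(7, 1)
= 7 * 7 * 7 * 7 * 7 * raise_to(7, 0)
= 7 * 7 * 7 * 7 * 7 * 1
= 16807

16807


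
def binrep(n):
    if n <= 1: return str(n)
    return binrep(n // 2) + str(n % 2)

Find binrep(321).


binrep(321) = binrep(160) + '1'
binrep(160) = binrep(80) + '0'
binrep(80) = binrep(40) + '0'
binrep(40) = binrep(20) + '0'
binrep(20) = binrep(10) + '0'
binrep(10) = binrep(5) + '0'
binrep(5) = binrep(2) + '1'
binrep(2) = binrep(1) + '0'
binrep(1) = '1'  (base case)
Concatenating: '1' + '0' + '1' + '0' + '0' + '0' + '0' + '0' + '1' = '101000001'

101000001


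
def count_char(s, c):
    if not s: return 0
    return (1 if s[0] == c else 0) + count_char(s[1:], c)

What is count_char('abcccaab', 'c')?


s[0]='a' != 'c' -> 0
s[0]='b' != 'c' -> 0
s[0]='c' == 'c' -> 1
s[0]='c' == 'c' -> 1
s[0]='c' == 'c' -> 1
s[0]='a' != 'c' -> 0
s[0]='a' != 'c' -> 0
s[0]='b' != 'c' -> 0
Sum: 0 + 0 + 1 + 1 + 1 + 0 + 0 + 0 = 3

3


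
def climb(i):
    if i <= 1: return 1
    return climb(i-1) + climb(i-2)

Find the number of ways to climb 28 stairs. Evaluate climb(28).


Building up from base cases:
climb(0) = 1
climb(1) = 1
climb(2) = climb(1) + climb(0) = 1 + 1 = 2
climb(3) = climb(2) + climb(1) = 2 + 1 = 3
climb(4) = climb(3) + climb(2) = 3 + 2 = 5
climb(5) = climb(4) + climb(3) = 5 + 3 = 8
climb(6) = climb(5) + climb(4) = 8 + 5 = 13
climb(7) = climb(6) + climb(5) = 13 + 8 = 21
climb(8) = climb(7) + climb(6) = 21 + 13 = 34
climb(9) = climb(8) + climb(7) = 34 + 21 = 55
climb(10) = climb(9) + climb(8) = 55 + 34 = 89
climb(11) = climb(10) + climb(9) = 89 + 55 = 144
climb(12) = climb(11) + climb(10) = 144 + 89 = 233
climb(13) = climb(12) + climb(11) = 233 + 144 = 377
climb(14) = climb(13) + climb(12) = 377 + 233 = 610
climb(15) = climb(14) + climb(13) = 610 + 377 = 987
climb(16) = climb(15) + climb(14) = 987 + 610 = 1597
climb(17) = climb(16) + climb(15) = 1597 + 987 = 2584
climb(18) = climb(17) + climb(16) = 2584 + 1597 = 4181
climb(19) = climb(18) + climb(17) = 4181 + 2584 = 6765
climb(20) = climb(19) + climb(18) = 6765 + 4181 = 10946
climb(21) = climb(20) + climb(19) = 10946 + 6765 = 17711
climb(22) = climb(21) + climb(20) = 17711 + 10946 = 28657
climb(23) = climb(22) + climb(21) = 28657 + 17711 = 46368
climb(24) = climb(23) + climb(22) = 46368 + 28657 = 75025
climb(25) = climb(24) + climb(23) = 75025 + 46368 = 121393
climb(26) = climb(25) + climb(24) = 121393 + 75025 = 196418
climb(27) = climb(26) + climb(25) = 196418 + 121393 = 317811
climb(28) = climb(27) + climb(26) = 317811 + 196418 = 514229

514229


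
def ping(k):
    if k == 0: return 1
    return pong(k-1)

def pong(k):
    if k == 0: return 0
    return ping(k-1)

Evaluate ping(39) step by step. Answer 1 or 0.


ping(39) = pong(38)
pong(38) = ping(37)
ping(37) = pong(36)
pong(36) = ping(35)
ping(35) = pong(34)
pong(34) = ping(33)
ping(33) = pong(32)
pong(32) = ping(31)
ping(31) = pong(30)
pong(30) = ping(29)
ping(29) = pong(28)
pong(28) = ping(27)
ping(27) = pong(26)
pong(26) = ping(25)
ping(25) = pong(24)
pong(24) = ping(23)
ping(23) = pong(22)
pong(22) = ping(21)
ping(21) = pong(20)
pong(20) = ping(19)
ping(19) = pong(18)
pong(18) = ping(17)
ping(17) = pong(16)
pong(16) = ping(15)
ping(15) = pong(14)
pong(14) = ping(13)
ping(13) = pong(12)
pong(12) = ping(11)
ping(11) = pong(10)
pong(10) = ping(9)
ping(9) = pong(8)
pong(8) = ping(7)
ping(7) = pong(6)
pong(6) = ping(5)
ping(5) = pong(4)
pong(4) = ping(3)
ping(3) = pong(2)
pong(2) = ping(1)
ping(1) = pong(0)
pong(0) = 0  (base case)
Result: 0

0


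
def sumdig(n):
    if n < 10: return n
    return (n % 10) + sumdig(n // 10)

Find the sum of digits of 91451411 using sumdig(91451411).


sumdig(91451411) = 1 + sumdig(9145141)
sumdig(9145141) = 1 + sumdig(914514)
sumdig(914514) = 4 + sumdig(91451)
sumdig(91451) = 1 + sumdig(9145)
sumdig(9145) = 5 + sumdig(914)
sumdig(914) = 4 + sumdig(91)
sumdig(91) = 1 + sumdig(9)
sumdig(9) = 9  (base case)
Total: 1 + 1 + 4 + 1 + 5 + 4 + 1 + 9 = 26

26


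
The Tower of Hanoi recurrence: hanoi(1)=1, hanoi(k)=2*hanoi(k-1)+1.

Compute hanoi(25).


hanoi(25) = 2 * hanoi(24) + 1
hanoi(24) = 2 * hanoi(23) + 1
hanoi(23) = 2 * hanoi(22) + 1
hanoi(22) = 2 * hanoi(21) + 1
hanoi(21) = 2 * hanoi(20) + 1
hanoi(20) = 2 * hanoi(19) + 1
hanoi(19) = 2 * hanoi(18) + 1
hanoi(18) = 2 * hanoi(17) + 1
hanoi(17) = 2 * hanoi(16) + 1
hanoi(16) = 2 * hanoi(15) + 1
hanoi(15) = 2 * hanoi(14) + 1
hanoi(14) = 2 * hanoi(13) + 1
hanoi(13) = 2 * hanoi(12) + 1
hanoi(12) = 2 * hanoi(11) + 1
hanoi(11) = 2 * hanoi(10) + 1
hanoi(10) = 2 * hanoi(9) + 1
hanoi(9) = 2 * hanoi(8) + 1
hanoi(8) = 2 * hanoi(7) + 1
hanoi(7) = 2 * hanoi(6) + 1
hanoi(6) = 2 * hanoi(5) + 1
hanoi(5) = 2 * hanoi(4) + 1
hanoi(4) = 2 * hanoi(3) + 1
hanoi(3) = 2 * hanoi(2) + 1
hanoi(2) = 2 * hanoi(1) + 1
hanoi(1) = 1  (base case)
hanoi(2) = 2 * 1 + 1 = 3
hanoi(3) = 2 * 3 + 1 = 7
hanoi(4) = 2 * 7 + 1 = 15
hanoi(5) = 2 * 15 + 1 = 31
hanoi(6) = 2 * 31 + 1 = 63
hanoi(7) = 2 * 63 + 1 = 127
hanoi(8) = 2 * 127 + 1 = 255
hanoi(9) = 2 * 255 + 1 = 511
hanoi(10) = 2 * 511 + 1 = 1023
hanoi(11) = 2 * 1023 + 1 = 2047
hanoi(12) = 2 * 2047 + 1 = 4095
hanoi(13) = 2 * 4095 + 1 = 8191
hanoi(14) = 2 * 8191 + 1 = 16383
hanoi(15) = 2 * 16383 + 1 = 32767
hanoi(16) = 2 * 32767 + 1 = 65535
hanoi(17) = 2 * 65535 + 1 = 131071
hanoi(18) = 2 * 131071 + 1 = 262143
hanoi(19) = 2 * 262143 + 1 = 524287
hanoi(20) = 2 * 524287 + 1 = 1048575
hanoi(21) = 2 * 1048575 + 1 = 2097151
hanoi(22) = 2 * 2097151 + 1 = 4194303
hanoi(23) = 2 * 4194303 + 1 = 8388607
hanoi(24) = 2 * 8388607 + 1 = 16777215
hanoi(25) = 2 * 16777215 + 1 = 33554431

33554431


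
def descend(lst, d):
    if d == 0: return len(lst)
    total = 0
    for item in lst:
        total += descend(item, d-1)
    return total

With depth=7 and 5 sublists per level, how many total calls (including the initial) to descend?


At depth 0 (root): 1 call
At depth 1: each of 1 parents calls descend on 5 children = 5 calls
At depth 2: each of 5 parents calls descend on 5 children = 25 calls
At depth 3: each of 25 parents calls descend on 5 children = 125 calls
At depth 4: each of 125 parents calls descend on 5 children = 625 calls
At depth 5: each of 625 parents calls descend on 5 children = 3125 calls
At depth 6: each of 3125 parents calls descend on 5 children = 15625 calls
At depth 7: each of 15625 parents calls descend on 5 children = 78125 calls
Total: 1 + 5 + 25 + 125 + 625 + 3125 + 15625 + 78125 = 97656

97656


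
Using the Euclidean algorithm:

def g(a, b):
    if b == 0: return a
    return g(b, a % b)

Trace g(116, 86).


g(116, 86) = g(86, 30)
g(86, 30) = g(30, 26)
g(30, 26) = g(26, 4)
g(26, 4) = g(4, 2)
g(4, 2) = g(2, 0)
g(2, 0) = 2  (base case)

2


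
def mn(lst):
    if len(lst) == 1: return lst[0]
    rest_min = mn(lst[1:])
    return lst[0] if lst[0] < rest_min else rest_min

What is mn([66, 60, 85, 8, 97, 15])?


mn([66, 60, 85, 8, 97, 15]): compare 66 with mn([60, 85, 8, 97, 15])
mn([60, 85, 8, 97, 15]): compare 60 with mn([85, 8, 97, 15])
mn([85, 8, 97, 15]): compare 85 with mn([8, 97, 15])
mn([8, 97, 15]): compare 8 with mn([97, 15])
mn([97, 15]): compare 97 with mn([15])
mn([15]) = 15  (base case)
Compare 97 with 15 -> 15
Compare 8 with 15 -> 8
Compare 85 with 8 -> 8
Compare 60 with 8 -> 8
Compare 66 with 8 -> 8

8


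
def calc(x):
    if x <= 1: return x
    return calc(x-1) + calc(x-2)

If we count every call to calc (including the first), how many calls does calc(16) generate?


Let C(n) = total calls for calc(n)
C(0) = 1, C(1) = 1
C(2) = 1 + C(1) + C(0) = 1 + 1 + 1 = 3
C(3) = 1 + C(2) + C(1) = 1 + 3 + 1 = 5
C(4) = 1 + C(3) + C(2) = 1 + 5 + 3 = 9
C(5) = 1 + C(4) + C(3) = 1 + 9 + 5 = 15
C(6) = 1 + C(5) + C(4) = 1 + 15 + 9 = 25
C(7) = 1 + C(6) + C(5) = 1 + 25 + 15 = 41
C(8) = 1 + C(7) + C(6) = 1 + 41 + 25 = 67
C(9) = 1 + C(8) + C(7) = 1 + 67 + 41 = 109
C(10) = 1 + C(9) + C(8) = 1 + 109 + 67 = 177
C(11) = 1 + C(10) + C(9) = 1 + 177 + 109 = 287
C(12) = 1 + C(11) + C(10) = 1 + 287 + 177 = 465
C(13) = 1 + C(12) + C(11) = 1 + 465 + 287 = 753
C(14) = 1 + C(13) + C(12) = 1 + 753 + 465 = 1219
C(15) = 1 + C(14) + C(13) = 1 + 1219 + 753 = 1973
C(16) = 1 + C(15) + C(14) = 1 + 1973 + 1219 = 3193

3193


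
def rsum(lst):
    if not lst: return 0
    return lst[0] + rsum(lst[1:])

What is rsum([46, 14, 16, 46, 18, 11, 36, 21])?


rsum([46, 14, 16, 46, 18, 11, 36, 21]) = 46 + rsum([14, 16, 46, 18, 11, 36, 21])
rsum([14, 16, 46, 18, 11, 36, 21]) = 14 + rsum([16, 46, 18, 11, 36, 21])
rsum([16, 46, 18, 11, 36, 21]) = 16 + rsum([46, 18, 11, 36, 21])
rsum([46, 18, 11, 36, 21]) = 46 + rsum([18, 11, 36, 21])
rsum([18, 11, 36, 21]) = 18 + rsum([11, 36, 21])
rsum([11, 36, 21]) = 11 + rsum([36, 21])
rsum([36, 21]) = 36 + rsum([21])
rsum([21]) = 21 + rsum([])
rsum([]) = 0  (base case)
Total: 46 + 14 + 16 + 46 + 18 + 11 + 36 + 21 + 0 = 208

208


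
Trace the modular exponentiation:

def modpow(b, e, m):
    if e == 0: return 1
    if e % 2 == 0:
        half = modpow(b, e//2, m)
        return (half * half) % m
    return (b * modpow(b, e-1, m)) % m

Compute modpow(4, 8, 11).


modpow(4, 8, 11): e is even, compute modpow(4, 4, 11)
  modpow(4, 4, 11): e is even, compute modpow(4, 2, 11)
    modpow(4, 2, 11): e is even, compute modpow(4, 1, 11)
      modpow(4, 1, 11): e is odd, compute modpow(4, 0, 11)
        modpow(4, 0, 11) = 1
      (4 * 1) % 11 = 4
    half=4, (4*4) % 11 = 5
  half=5, (5*5) % 11 = 3
half=3, (3*3) % 11 = 9

9


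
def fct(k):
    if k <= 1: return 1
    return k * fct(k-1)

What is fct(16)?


fct(16)
= 16 * fct(15)
= 16 * 15 * fct(14)
= 16 * 15 * 14 * fct(13)
= 16 * 15 * 14 * 13 * fct(12)
= 16 * 15 * 14 * 13 * 12 * fct(11)
= 16 * 15 * 14 * 13 * 12 * 11 * fct(10)
= 16 * 15 * 14 * 13 * 12 * 11 * 10 * fct(9)
= 16 * 15 * 14 * 13 * 12 * 11 * 10 * 9 * fct(8)
= 16 * 15 * 14 * 13 * 12 * 11 * 10 * 9 * 8 * fct(7)
= 16 * 15 * 14 * 13 * 12 * 11 * 10 * 9 * 8 * 7 * fct(6)
= 16 * 15 * 14 * 13 * 12 * 11 * 10 * 9 * 8 * 7 * 6 * fct(5)
= 16 * 15 * 14 * 13 * 12 * 11 * 10 * 9 * 8 * 7 * 6 * 5 * fct(4)
= 16 * 15 * 14 * 13 * 12 * 11 * 10 * 9 * 8 * 7 * 6 * 5 * 4 * fct(3)
= 16 * 15 * 14 * 13 * 12 * 11 * 10 * 9 * 8 * 7 * 6 * 5 * 4 * 3 * fct(2)
= 16 * 15 * 14 * 13 * 12 * 11 * 10 * 9 * 8 * 7 * 6 * 5 * 4 * 3 * 2 * fct(1)
= 16 * 15 * 14 * 13 * 12 * 11 * 10 * 9 * 8 * 7 * 6 * 5 * 4 * 3 * 2 * 1
= 20922789888000

20922789888000


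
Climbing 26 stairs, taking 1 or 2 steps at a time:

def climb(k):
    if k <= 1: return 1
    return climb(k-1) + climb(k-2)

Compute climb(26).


Building up from base cases:
climb(0) = 1
climb(1) = 1
climb(2) = climb(1) + climb(0) = 1 + 1 = 2
climb(3) = climb(2) + climb(1) = 2 + 1 = 3
climb(4) = climb(3) + climb(2) = 3 + 2 = 5
climb(5) = climb(4) + climb(3) = 5 + 3 = 8
climb(6) = climb(5) + climb(4) = 8 + 5 = 13
climb(7) = climb(6) + climb(5) = 13 + 8 = 21
climb(8) = climb(7) + climb(6) = 21 + 13 = 34
climb(9) = climb(8) + climb(7) = 34 + 21 = 55
climb(10) = climb(9) + climb(8) = 55 + 34 = 89
climb(11) = climb(10) + climb(9) = 89 + 55 = 144
climb(12) = climb(11) + climb(10) = 144 + 89 = 233
climb(13) = climb(12) + climb(11) = 233 + 144 = 377
climb(14) = climb(13) + climb(12) = 377 + 233 = 610
climb(15) = climb(14) + climb(13) = 610 + 377 = 987
climb(16) = climb(15) + climb(14) = 987 + 610 = 1597
climb(17) = climb(16) + climb(15) = 1597 + 987 = 2584
climb(18) = climb(17) + climb(16) = 2584 + 1597 = 4181
climb(19) = climb(18) + climb(17) = 4181 + 2584 = 6765
climb(20) = climb(19) + climb(18) = 6765 + 4181 = 10946
climb(21) = climb(20) + climb(19) = 10946 + 6765 = 17711
climb(22) = climb(21) + climb(20) = 17711 + 10946 = 28657
climb(23) = climb(22) + climb(21) = 28657 + 17711 = 46368
climb(24) = climb(23) + climb(22) = 46368 + 28657 = 75025
climb(25) = climb(24) + climb(23) = 75025 + 46368 = 121393
climb(26) = climb(25) + climb(24) = 121393 + 75025 = 196418

196418


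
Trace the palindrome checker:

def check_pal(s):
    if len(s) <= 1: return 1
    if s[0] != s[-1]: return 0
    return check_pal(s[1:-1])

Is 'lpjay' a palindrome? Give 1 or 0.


check_pal('lpjay'): s[0]='l' != s[-1]='y' -> return 0
Result: 0 (not a palindrome)

0


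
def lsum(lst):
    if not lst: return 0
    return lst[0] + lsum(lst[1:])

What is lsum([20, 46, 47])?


lsum([20, 46, 47]) = 20 + lsum([46, 47])
lsum([46, 47]) = 46 + lsum([47])
lsum([47]) = 47 + lsum([])
lsum([]) = 0  (base case)
Total: 20 + 46 + 47 + 0 = 113

113


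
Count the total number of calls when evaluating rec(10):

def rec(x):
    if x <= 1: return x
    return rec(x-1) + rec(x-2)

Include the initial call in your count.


Let C(n) = total calls for rec(n)
C(0) = 1, C(1) = 1
C(2) = 1 + C(1) + C(0) = 1 + 1 + 1 = 3
C(3) = 1 + C(2) + C(1) = 1 + 3 + 1 = 5
C(4) = 1 + C(3) + C(2) = 1 + 5 + 3 = 9
C(5) = 1 + C(4) + C(3) = 1 + 9 + 5 = 15
C(6) = 1 + C(5) + C(4) = 1 + 15 + 9 = 25
C(7) = 1 + C(6) + C(5) = 1 + 25 + 15 = 41
C(8) = 1 + C(7) + C(6) = 1 + 41 + 25 = 67
C(9) = 1 + C(8) + C(7) = 1 + 67 + 41 = 109
C(10) = 1 + C(9) + C(8) = 1 + 109 + 67 = 177

177


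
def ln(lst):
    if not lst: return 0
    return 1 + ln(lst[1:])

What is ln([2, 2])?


ln([2, 2]) = 1 + ln([2])
ln([2]) = 1 + ln([])
ln([]) = 0  (base case)
Unwinding: 1 + 1 + 0 = 2

2


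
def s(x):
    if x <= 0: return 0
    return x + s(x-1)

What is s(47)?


s(47)
= 47 + 46 + 45 + 44 + 43 + 42 + 41 + 40 + 39 + 38 + 37 + 36 + 35 + 34 + 33 + 32 + 31 + 30 + 29 + 28 + 27 + 26 + 25 + 24 + 23 + 22 + 21 + 20 + 19 + 18 + 17 + 16 + 15 + 14 + 13 + 12 + 11 + 10 + 9 + 8 + 7 + 6 + 5 + 4 + 3 + 2 + 1 + s(0)
= 47 + 46 + 45 + 44 + 43 + 42 + 41 + 40 + 39 + 38 + 37 + 36 + 35 + 34 + 33 + 32 + 31 + 30 + 29 + 28 + 27 + 26 + 25 + 24 + 23 + 22 + 21 + 20 + 19 + 18 + 17 + 16 + 15 + 14 + 13 + 12 + 11 + 10 + 9 + 8 + 7 + 6 + 5 + 4 + 3 + 2 + 1 + 0
= 1128

1128


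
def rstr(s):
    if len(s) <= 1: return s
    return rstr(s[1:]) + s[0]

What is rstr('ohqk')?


rstr('ohqk') = rstr('hqk') + 'o'
rstr('hqk') = rstr('qk') + 'h'
rstr('qk') = rstr('k') + 'q'
rstr('k') = 'k'  (base case)
Concatenating: 'k' + 'q' + 'h' + 'o' = 'kqho'

kqho


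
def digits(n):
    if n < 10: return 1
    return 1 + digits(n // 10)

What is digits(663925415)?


digits(663925415) = 1 + digits(66392541)
digits(66392541) = 1 + digits(6639254)
digits(6639254) = 1 + digits(663925)
digits(663925) = 1 + digits(66392)
digits(66392) = 1 + digits(6639)
digits(6639) = 1 + digits(663)
digits(663) = 1 + digits(66)
digits(66) = 1 + digits(6)
digits(6) = 1  (base case: 6 < 10)
Unwinding: 1 + 1 + 1 + 1 + 1 + 1 + 1 + 1 + 1 = 9

9


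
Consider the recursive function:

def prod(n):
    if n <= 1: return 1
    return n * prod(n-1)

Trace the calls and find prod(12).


prod(12)
= 12 * prod(11)
= 12 * 11 * prod(10)
= 12 * 11 * 10 * prod(9)
= 12 * 11 * 10 * 9 * prod(8)
= 12 * 11 * 10 * 9 * 8 * prod(7)
= 12 * 11 * 10 * 9 * 8 * 7 * prod(6)
= 12 * 11 * 10 * 9 * 8 * 7 * 6 * prod(5)
= 12 * 11 * 10 * 9 * 8 * 7 * 6 * 5 * prod(4)
= 12 * 11 * 10 * 9 * 8 * 7 * 6 * 5 * 4 * prod(3)
= 12 * 11 * 10 * 9 * 8 * 7 * 6 * 5 * 4 * 3 * prod(2)
= 12 * 11 * 10 * 9 * 8 * 7 * 6 * 5 * 4 * 3 * 2 * prod(1)
= 12 * 11 * 10 * 9 * 8 * 7 * 6 * 5 * 4 * 3 * 2 * 1
= 479001600

479001600


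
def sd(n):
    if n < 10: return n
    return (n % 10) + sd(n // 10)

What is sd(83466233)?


sd(83466233) = 3 + sd(8346623)
sd(8346623) = 3 + sd(834662)
sd(834662) = 2 + sd(83466)
sd(83466) = 6 + sd(8346)
sd(8346) = 6 + sd(834)
sd(834) = 4 + sd(83)
sd(83) = 3 + sd(8)
sd(8) = 8  (base case)
Total: 3 + 3 + 2 + 6 + 6 + 4 + 3 + 8 = 35

35


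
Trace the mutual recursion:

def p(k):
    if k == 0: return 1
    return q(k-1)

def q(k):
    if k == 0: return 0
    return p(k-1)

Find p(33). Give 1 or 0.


p(33) = q(32)
q(32) = p(31)
p(31) = q(30)
q(30) = p(29)
p(29) = q(28)
q(28) = p(27)
p(27) = q(26)
q(26) = p(25)
p(25) = q(24)
q(24) = p(23)
p(23) = q(22)
q(22) = p(21)
p(21) = q(20)
q(20) = p(19)
p(19) = q(18)
q(18) = p(17)
p(17) = q(16)
q(16) = p(15)
p(15) = q(14)
q(14) = p(13)
p(13) = q(12)
q(12) = p(11)
p(11) = q(10)
q(10) = p(9)
p(9) = q(8)
q(8) = p(7)
p(7) = q(6)
q(6) = p(5)
p(5) = q(4)
q(4) = p(3)
p(3) = q(2)
q(2) = p(1)
p(1) = q(0)
q(0) = 0  (base case)
Result: 0

0


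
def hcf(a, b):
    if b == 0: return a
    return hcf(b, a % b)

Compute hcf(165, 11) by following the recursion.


hcf(165, 11) = hcf(11, 0)
hcf(11, 0) = 11  (base case)

11


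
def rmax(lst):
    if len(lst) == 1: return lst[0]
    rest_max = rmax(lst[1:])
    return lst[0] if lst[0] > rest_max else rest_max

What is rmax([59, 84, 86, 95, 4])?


rmax([59, 84, 86, 95, 4]): compare 59 with rmax([84, 86, 95, 4])
rmax([84, 86, 95, 4]): compare 84 with rmax([86, 95, 4])
rmax([86, 95, 4]): compare 86 with rmax([95, 4])
rmax([95, 4]): compare 95 with rmax([4])
rmax([4]) = 4  (base case)
Compare 95 with 4 -> 95
Compare 86 with 95 -> 95
Compare 84 with 95 -> 95
Compare 59 with 95 -> 95

95


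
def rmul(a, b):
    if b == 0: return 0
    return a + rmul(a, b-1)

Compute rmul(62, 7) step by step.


rmul(62, 7) = 62 + rmul(62, 6)
rmul(62, 6) = 62 + rmul(62, 5)
rmul(62, 5) = 62 + rmul(62, 4)
rmul(62, 4) = 62 + rmul(62, 3)
rmul(62, 3) = 62 + rmul(62, 2)
rmul(62, 2) = 62 + rmul(62, 1)
rmul(62, 1) = 62 + rmul(62, 0)
rmul(62, 0) = 0  (base case)
Total: 62 + 62 + 62 + 62 + 62 + 62 + 62 + 0 = 434

434


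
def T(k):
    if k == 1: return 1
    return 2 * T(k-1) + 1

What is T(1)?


T(1) = 1  (base case)

1


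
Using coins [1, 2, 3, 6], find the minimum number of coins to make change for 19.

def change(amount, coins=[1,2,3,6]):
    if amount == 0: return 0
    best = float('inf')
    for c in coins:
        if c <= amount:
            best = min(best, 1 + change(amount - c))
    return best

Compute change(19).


Building up with DP:
change(0) = 0
change(1) = min(1+change(0)=1+0=1) = 1
change(2) = min(1+change(1)=1+1=2, 1+change(0)=1+0=1) = 1
change(3) = min(1+change(2)=1+1=2, 1+change(1)=1+1=2, 1+change(0)=1+0=1) = 1
change(4) = min(1+change(3)=1+1=2, 1+change(2)=1+1=2, 1+change(1)=1+1=2) = 2
change(5) = min(1+change(4)=1+2=3, 1+change(3)=1+1=2, 1+change(2)=1+1=2) = 2
change(6) = min(1+change(5)=1+2=3, 1+change(4)=1+2=3, 1+change(3)=1+1=2, 1+change(0)=1+0=1) = 1
change(7) = min(1+change(6)=1+1=2, 1+change(5)=1+2=3, 1+change(4)=1+2=3, 1+change(1)=1+1=2) = 2
change(8) = min(1+change(7)=1+2=3, 1+change(6)=1+1=2, 1+change(5)=1+2=3, 1+change(2)=1+1=2) = 2
change(9) = min(1+change(8)=1+2=3, 1+change(7)=1+2=3, 1+change(6)=1+1=2, 1+change(3)=1+1=2) = 2
change(10) = min(1+change(9)=1+2=3, 1+change(8)=1+2=3, 1+change(7)=1+2=3, 1+change(4)=1+2=3) = 3
change(11) = min(1+change(10)=1+3=4, 1+change(9)=1+2=3, 1+change(8)=1+2=3, 1+change(5)=1+2=3) = 3
change(12) = min(1+change(11)=1+3=4, 1+change(10)=1+3=4, 1+change(9)=1+2=3, 1+change(6)=1+1=2) = 2
change(13) = min(1+change(12)=1+2=3, 1+change(11)=1+3=4, 1+change(10)=1+3=4, 1+change(7)=1+2=3) = 3
change(14) = min(1+change(13)=1+3=4, 1+change(12)=1+2=3, 1+change(11)=1+3=4, 1+change(8)=1+2=3) = 3
change(15) = min(1+change(14)=1+3=4, 1+change(13)=1+3=4, 1+change(12)=1+2=3, 1+change(9)=1+2=3) = 3
change(16) = min(1+change(15)=1+3=4, 1+change(14)=1+3=4, 1+change(13)=1+3=4, 1+change(10)=1+3=4) = 4
change(17) = min(1+change(16)=1+4=5, 1+change(15)=1+3=4, 1+change(14)=1+3=4, 1+change(11)=1+3=4) = 4
change(18) = min(1+change(17)=1+4=5, 1+change(16)=1+4=5, 1+change(15)=1+3=4, 1+change(12)=1+2=3) = 3
change(19) = min(1+change(18)=1+3=4, 1+change(17)=1+4=5, 1+change(16)=1+4=5, 1+change(13)=1+3=4) = 4

4


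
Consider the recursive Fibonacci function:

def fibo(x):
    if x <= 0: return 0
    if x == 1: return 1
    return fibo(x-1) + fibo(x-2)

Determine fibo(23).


Computing fibo(23) bottom-up:
fibo(0) = 0
fibo(1) = 1
fibo(2) = fibo(1) + fibo(0) = 1 + 0 = 1
fibo(3) = fibo(2) + fibo(1) = 1 + 1 = 2
fibo(4) = fibo(3) + fibo(2) = 2 + 1 = 3
fibo(5) = fibo(4) + fibo(3) = 3 + 2 = 5
fibo(6) = fibo(5) + fibo(4) = 5 + 3 = 8
fibo(7) = fibo(6) + fibo(5) = 8 + 5 = 13
fibo(8) = fibo(7) + fibo(6) = 13 + 8 = 21
fibo(9) = fibo(8) + fibo(7) = 21 + 13 = 34
fibo(10) = fibo(9) + fibo(8) = 34 + 21 = 55
fibo(11) = fibo(10) + fibo(9) = 55 + 34 = 89
fibo(12) = fibo(11) + fibo(10) = 89 + 55 = 144
fibo(13) = fibo(12) + fibo(11) = 144 + 89 = 233
fibo(14) = fibo(13) + fibo(12) = 233 + 144 = 377
fibo(15) = fibo(14) + fibo(13) = 377 + 233 = 610
fibo(16) = fibo(15) + fibo(14) = 610 + 377 = 987
fibo(17) = fibo(16) + fibo(15) = 987 + 610 = 1597
fibo(18) = fibo(17) + fibo(16) = 1597 + 987 = 2584
fibo(19) = fibo(18) + fibo(17) = 2584 + 1597 = 4181
fibo(20) = fibo(19) + fibo(18) = 4181 + 2584 = 6765
fibo(21) = fibo(20) + fibo(19) = 6765 + 4181 = 10946
fibo(22) = fibo(21) + fibo(20) = 10946 + 6765 = 17711
fibo(23) = fibo(22) + fibo(21) = 17711 + 10946 = 28657

28657


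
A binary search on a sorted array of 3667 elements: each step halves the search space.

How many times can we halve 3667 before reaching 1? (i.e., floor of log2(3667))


3667 / 2 = 1833
1833 / 2 = 916
916 / 2 = 458
458 / 2 = 229
229 / 2 = 114
114 / 2 = 57
57 / 2 = 28
28 / 2 = 14
14 / 2 = 7
7 / 2 = 3
3 / 2 = 1
Reached 1 after 11 halvings

11


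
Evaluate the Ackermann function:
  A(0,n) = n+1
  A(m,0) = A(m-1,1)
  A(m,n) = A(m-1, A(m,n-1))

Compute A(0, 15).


A(0, 15) = 16
Result: A(0, 15) = 16

16


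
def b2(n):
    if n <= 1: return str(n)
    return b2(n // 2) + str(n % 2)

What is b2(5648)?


b2(5648) = b2(2824) + '0'
b2(2824) = b2(1412) + '0'
b2(1412) = b2(706) + '0'
b2(706) = b2(353) + '0'
b2(353) = b2(176) + '1'
b2(176) = b2(88) + '0'
b2(88) = b2(44) + '0'
b2(44) = b2(22) + '0'
b2(22) = b2(11) + '0'
b2(11) = b2(5) + '1'
b2(5) = b2(2) + '1'
b2(2) = b2(1) + '0'
b2(1) = '1'  (base case)
Concatenating: '1' + '0' + '1' + '1' + '0' + '0' + '0' + '0' + '1' + '0' + '0' + '0' + '0' = '1011000010000'

1011000010000


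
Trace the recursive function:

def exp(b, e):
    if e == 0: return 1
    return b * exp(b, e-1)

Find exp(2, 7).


exp(2, 7)
= 2 * exp(2, 6)
= 2 * 2 * exp(2, 5)
= 2 * 2 * 2 * exp(2, 4)
= 2 * 2 * 2 * 2 * exp(2, 3)
= 2 * 2 * 2 * 2 * 2 * exp(2, 2)
= 2 * 2 * 2 * 2 * 2 * 2 * exp(2, 1)
= 2 * 2 * 2 * 2 * 2 * 2 * 2 * exp(2, 0)
= 2 * 2 * 2 * 2 * 2 * 2 * 2 * 1
= 128

128


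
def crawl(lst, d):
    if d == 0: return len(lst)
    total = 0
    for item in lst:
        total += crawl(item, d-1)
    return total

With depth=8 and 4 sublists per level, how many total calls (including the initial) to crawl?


At depth 0 (root): 1 call
At depth 1: each of 1 parents calls crawl on 4 children = 4 calls
At depth 2: each of 4 parents calls crawl on 4 children = 16 calls
At depth 3: each of 16 parents calls crawl on 4 children = 64 calls
At depth 4: each of 64 parents calls crawl on 4 children = 256 calls
At depth 5: each of 256 parents calls crawl on 4 children = 1024 calls
At depth 6: each of 1024 parents calls crawl on 4 children = 4096 calls
At depth 7: each of 4096 parents calls crawl on 4 children = 16384 calls
At depth 8: each of 16384 parents calls crawl on 4 children = 65536 calls
Total: 1 + 4 + 16 + 64 + 256 + 1024 + 4096 + 16384 + 65536 = 87381

87381


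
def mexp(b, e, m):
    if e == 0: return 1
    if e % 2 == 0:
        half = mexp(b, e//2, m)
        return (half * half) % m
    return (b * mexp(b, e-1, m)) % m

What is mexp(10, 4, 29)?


mexp(10, 4, 29): e is even, compute mexp(10, 2, 29)
  mexp(10, 2, 29): e is even, compute mexp(10, 1, 29)
    mexp(10, 1, 29): e is odd, compute mexp(10, 0, 29)
      mexp(10, 0, 29) = 1
    (10 * 1) % 29 = 10
  half=10, (10*10) % 29 = 13
half=13, (13*13) % 29 = 24

24


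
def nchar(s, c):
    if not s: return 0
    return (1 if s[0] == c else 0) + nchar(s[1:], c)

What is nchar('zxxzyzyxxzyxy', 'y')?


s[0]='z' != 'y' -> 0
s[0]='x' != 'y' -> 0
s[0]='x' != 'y' -> 0
s[0]='z' != 'y' -> 0
s[0]='y' == 'y' -> 1
s[0]='z' != 'y' -> 0
s[0]='y' == 'y' -> 1
s[0]='x' != 'y' -> 0
s[0]='x' != 'y' -> 0
s[0]='z' != 'y' -> 0
s[0]='y' == 'y' -> 1
s[0]='x' != 'y' -> 0
s[0]='y' == 'y' -> 1
Sum: 0 + 0 + 0 + 0 + 1 + 0 + 1 + 0 + 0 + 0 + 1 + 0 + 1 = 4

4


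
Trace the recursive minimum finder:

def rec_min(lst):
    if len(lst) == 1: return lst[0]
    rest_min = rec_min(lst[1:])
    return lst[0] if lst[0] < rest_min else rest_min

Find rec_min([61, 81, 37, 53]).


rec_min([61, 81, 37, 53]): compare 61 with rec_min([81, 37, 53])
rec_min([81, 37, 53]): compare 81 with rec_min([37, 53])
rec_min([37, 53]): compare 37 with rec_min([53])
rec_min([53]) = 53  (base case)
Compare 37 with 53 -> 37
Compare 81 with 37 -> 37
Compare 61 with 37 -> 37

37


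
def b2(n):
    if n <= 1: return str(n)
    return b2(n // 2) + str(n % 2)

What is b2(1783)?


b2(1783) = b2(891) + '1'
b2(891) = b2(445) + '1'
b2(445) = b2(222) + '1'
b2(222) = b2(111) + '0'
b2(111) = b2(55) + '1'
b2(55) = b2(27) + '1'
b2(27) = b2(13) + '1'
b2(13) = b2(6) + '1'
b2(6) = b2(3) + '0'
b2(3) = b2(1) + '1'
b2(1) = '1'  (base case)
Concatenating: '1' + '1' + '0' + '1' + '1' + '1' + '1' + '0' + '1' + '1' + '1' = '11011110111'

11011110111


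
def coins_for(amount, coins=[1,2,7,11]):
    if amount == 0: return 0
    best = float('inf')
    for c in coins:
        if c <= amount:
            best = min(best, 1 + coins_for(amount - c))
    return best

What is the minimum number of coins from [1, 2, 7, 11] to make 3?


Building up with DP:
coins_for(0) = 0
coins_for(1) = min(1+coins_for(0)=1+0=1) = 1
coins_for(2) = min(1+coins_for(1)=1+1=2, 1+coins_for(0)=1+0=1) = 1
coins_for(3) = min(1+coins_for(2)=1+1=2, 1+coins_for(1)=1+1=2) = 2

2


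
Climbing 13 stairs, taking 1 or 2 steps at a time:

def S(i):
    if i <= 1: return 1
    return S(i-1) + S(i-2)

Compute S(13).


Building up from base cases:
S(0) = 1
S(1) = 1
S(2) = S(1) + S(0) = 1 + 1 = 2
S(3) = S(2) + S(1) = 2 + 1 = 3
S(4) = S(3) + S(2) = 3 + 2 = 5
S(5) = S(4) + S(3) = 5 + 3 = 8
S(6) = S(5) + S(4) = 8 + 5 = 13
S(7) = S(6) + S(5) = 13 + 8 = 21
S(8) = S(7) + S(6) = 21 + 13 = 34
S(9) = S(8) + S(7) = 34 + 21 = 55
S(10) = S(9) + S(8) = 55 + 34 = 89
S(11) = S(10) + S(9) = 89 + 55 = 144
S(12) = S(11) + S(10) = 144 + 89 = 233
S(13) = S(12) + S(11) = 233 + 144 = 377

377


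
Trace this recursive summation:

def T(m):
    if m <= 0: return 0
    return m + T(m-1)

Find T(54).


T(54)
= 54 + 53 + 52 + 51 + 50 + 49 + 48 + 47 + 46 + 45 + 44 + 43 + 42 + 41 + 40 + 39 + 38 + 37 + 36 + 35 + 34 + 33 + 32 + 31 + 30 + 29 + 28 + 27 + 26 + 25 + 24 + 23 + 22 + 21 + 20 + 19 + 18 + 17 + 16 + 15 + 14 + 13 + 12 + 11 + 10 + 9 + 8 + 7 + 6 + 5 + 4 + 3 + 2 + 1 + T(0)
= 54 + 53 + 52 + 51 + 50 + 49 + 48 + 47 + 46 + 45 + 44 + 43 + 42 + 41 + 40 + 39 + 38 + 37 + 36 + 35 + 34 + 33 + 32 + 31 + 30 + 29 + 28 + 27 + 26 + 25 + 24 + 23 + 22 + 21 + 20 + 19 + 18 + 17 + 16 + 15 + 14 + 13 + 12 + 11 + 10 + 9 + 8 + 7 + 6 + 5 + 4 + 3 + 2 + 1 + 0
= 1485

1485


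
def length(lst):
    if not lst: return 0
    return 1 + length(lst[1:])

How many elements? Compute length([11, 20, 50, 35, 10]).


length([11, 20, 50, 35, 10]) = 1 + length([20, 50, 35, 10])
length([20, 50, 35, 10]) = 1 + length([50, 35, 10])
length([50, 35, 10]) = 1 + length([35, 10])
length([35, 10]) = 1 + length([10])
length([10]) = 1 + length([])
length([]) = 0  (base case)
Unwinding: 1 + 1 + 1 + 1 + 1 + 0 = 5

5


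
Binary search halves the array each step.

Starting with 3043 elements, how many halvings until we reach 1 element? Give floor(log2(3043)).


3043 / 2 = 1521
1521 / 2 = 760
760 / 2 = 380
380 / 2 = 190
190 / 2 = 95
95 / 2 = 47
47 / 2 = 23
23 / 2 = 11
11 / 2 = 5
5 / 2 = 2
2 / 2 = 1
Reached 1 after 11 halvings

11


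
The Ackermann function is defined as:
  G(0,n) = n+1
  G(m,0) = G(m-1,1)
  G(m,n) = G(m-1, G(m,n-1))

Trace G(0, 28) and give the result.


G(0, 28) = 29
Result: G(0, 28) = 29

29


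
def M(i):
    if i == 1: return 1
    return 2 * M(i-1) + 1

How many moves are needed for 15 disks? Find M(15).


M(15) = 2 * M(14) + 1
M(14) = 2 * M(13) + 1
M(13) = 2 * M(12) + 1
M(12) = 2 * M(11) + 1
M(11) = 2 * M(10) + 1
M(10) = 2 * M(9) + 1
M(9) = 2 * M(8) + 1
M(8) = 2 * M(7) + 1
M(7) = 2 * M(6) + 1
M(6) = 2 * M(5) + 1
M(5) = 2 * M(4) + 1
M(4) = 2 * M(3) + 1
M(3) = 2 * M(2) + 1
M(2) = 2 * M(1) + 1
M(1) = 1  (base case)
M(2) = 2 * 1 + 1 = 3
M(3) = 2 * 3 + 1 = 7
M(4) = 2 * 7 + 1 = 15
M(5) = 2 * 15 + 1 = 31
M(6) = 2 * 31 + 1 = 63
M(7) = 2 * 63 + 1 = 127
M(8) = 2 * 127 + 1 = 255
M(9) = 2 * 255 + 1 = 511
M(10) = 2 * 511 + 1 = 1023
M(11) = 2 * 1023 + 1 = 2047
M(12) = 2 * 2047 + 1 = 4095
M(13) = 2 * 4095 + 1 = 8191
M(14) = 2 * 8191 + 1 = 16383
M(15) = 2 * 16383 + 1 = 32767

32767


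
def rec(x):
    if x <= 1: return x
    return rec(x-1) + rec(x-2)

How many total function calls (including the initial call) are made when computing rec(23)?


Let C(n) = total calls for rec(n)
C(0) = 1, C(1) = 1
C(2) = 1 + C(1) + C(0) = 1 + 1 + 1 = 3
C(3) = 1 + C(2) + C(1) = 1 + 3 + 1 = 5
C(4) = 1 + C(3) + C(2) = 1 + 5 + 3 = 9
C(5) = 1 + C(4) + C(3) = 1 + 9 + 5 = 15
C(6) = 1 + C(5) + C(4) = 1 + 15 + 9 = 25
C(7) = 1 + C(6) + C(5) = 1 + 25 + 15 = 41
C(8) = 1 + C(7) + C(6) = 1 + 41 + 25 = 67
C(9) = 1 + C(8) + C(7) = 1 + 67 + 41 = 109
C(10) = 1 + C(9) + C(8) = 1 + 109 + 67 = 177
C(11) = 1 + C(10) + C(9) = 1 + 177 + 109 = 287
C(12) = 1 + C(11) + C(10) = 1 + 287 + 177 = 465
C(13) = 1 + C(12) + C(11) = 1 + 465 + 287 = 753
C(14) = 1 + C(13) + C(12) = 1 + 753 + 465 = 1219
C(15) = 1 + C(14) + C(13) = 1 + 1219 + 753 = 1973
C(16) = 1 + C(15) + C(14) = 1 + 1973 + 1219 = 3193
C(17) = 1 + C(16) + C(15) = 1 + 3193 + 1973 = 5167
C(18) = 1 + C(17) + C(16) = 1 + 5167 + 3193 = 8361
C(19) = 1 + C(18) + C(17) = 1 + 8361 + 5167 = 13529
C(20) = 1 + C(19) + C(18) = 1 + 13529 + 8361 = 21891
C(21) = 1 + C(20) + C(19) = 1 + 21891 + 13529 = 35421
C(22) = 1 + C(21) + C(20) = 1 + 35421 + 21891 = 57313
C(23) = 1 + C(22) + C(21) = 1 + 57313 + 35421 = 92735

92735


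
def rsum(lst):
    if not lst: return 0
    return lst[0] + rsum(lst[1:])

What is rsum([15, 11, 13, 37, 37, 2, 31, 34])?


rsum([15, 11, 13, 37, 37, 2, 31, 34]) = 15 + rsum([11, 13, 37, 37, 2, 31, 34])
rsum([11, 13, 37, 37, 2, 31, 34]) = 11 + rsum([13, 37, 37, 2, 31, 34])
rsum([13, 37, 37, 2, 31, 34]) = 13 + rsum([37, 37, 2, 31, 34])
rsum([37, 37, 2, 31, 34]) = 37 + rsum([37, 2, 31, 34])
rsum([37, 2, 31, 34]) = 37 + rsum([2, 31, 34])
rsum([2, 31, 34]) = 2 + rsum([31, 34])
rsum([31, 34]) = 31 + rsum([34])
rsum([34]) = 34 + rsum([])
rsum([]) = 0  (base case)
Total: 15 + 11 + 13 + 37 + 37 + 2 + 31 + 34 + 0 = 180

180


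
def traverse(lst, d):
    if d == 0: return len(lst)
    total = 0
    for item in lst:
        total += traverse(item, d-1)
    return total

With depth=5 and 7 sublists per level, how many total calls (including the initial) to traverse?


At depth 0 (root): 1 call
At depth 1: each of 1 parents calls traverse on 7 children = 7 calls
At depth 2: each of 7 parents calls traverse on 7 children = 49 calls
At depth 3: each of 49 parents calls traverse on 7 children = 343 calls
At depth 4: each of 343 parents calls traverse on 7 children = 2401 calls
At depth 5: each of 2401 parents calls traverse on 7 children = 16807 calls
Total: 1 + 7 + 49 + 343 + 2401 + 16807 = 19608

19608


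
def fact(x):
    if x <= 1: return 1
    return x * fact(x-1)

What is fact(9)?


fact(9)
= 9 * fact(8)
= 9 * 8 * fact(7)
= 9 * 8 * 7 * fact(6)
= 9 * 8 * 7 * 6 * fact(5)
= 9 * 8 * 7 * 6 * 5 * fact(4)
= 9 * 8 * 7 * 6 * 5 * 4 * fact(3)
= 9 * 8 * 7 * 6 * 5 * 4 * 3 * fact(2)
= 9 * 8 * 7 * 6 * 5 * 4 * 3 * 2 * fact(1)
= 9 * 8 * 7 * 6 * 5 * 4 * 3 * 2 * 1
= 362880

362880


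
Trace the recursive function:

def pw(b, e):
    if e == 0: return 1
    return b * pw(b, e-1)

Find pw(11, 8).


pw(11, 8)
= 11 * pw(11, 7)
= 11 * 11 * pw(11, 6)
= 11 * 11 * 11 * pw(11, 5)
= 11 * 11 * 11 * 11 * pw(11, 4)
= 11 * 11 * 11 * 11 * 11 * pw(11, 3)
= 11 * 11 * 11 * 11 * 11 * 11 * pw(11, 2)
= 11 * 11 * 11 * 11 * 11 * 11 * 11 * pw(11, 1)
= 11 * 11 * 11 * 11 * 11 * 11 * 11 * 11 * pw(11, 0)
= 11 * 11 * 11 * 11 * 11 * 11 * 11 * 11 * 1
= 214358881

214358881
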